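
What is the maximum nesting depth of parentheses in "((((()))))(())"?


Input: "((((()))))(())"
Tracking depth:
  Position 0 '(': depth becomes 1
  Position 1 '(': depth becomes 2
  Position 2 '(': depth becomes 3
  Position 3 '(': depth becomes 4
  Position 4 '(': depth becomes 5
  Position 5 ')': depth becomes 4
  Position 6 ')': depth becomes 3
  Position 7 ')': depth becomes 2
  Position 8 ')': depth becomes 1
  Position 9 ')': depth becomes 0
  Position 10 '(': depth becomes 1
  Position 11 '(': depth becomes 2
  Position 12 ')': depth becomes 1
  Position 13 ')': depth becomes 0
Maximum depth reached: 5

5


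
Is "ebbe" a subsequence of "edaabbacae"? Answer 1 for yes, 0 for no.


Check if "ebbe" is a subsequence of "edaabbacae"
Greedy scan:
  Position 0 ('e'): matches sub[0] = 'e'
  Position 1 ('d'): no match needed
  Position 2 ('a'): no match needed
  Position 3 ('a'): no match needed
  Position 4 ('b'): matches sub[1] = 'b'
  Position 5 ('b'): matches sub[2] = 'b'
  Position 6 ('a'): no match needed
  Position 7 ('c'): no match needed
  Position 8 ('a'): no match needed
  Position 9 ('e'): matches sub[3] = 'e'
All 4 characters matched => is a subsequence

1


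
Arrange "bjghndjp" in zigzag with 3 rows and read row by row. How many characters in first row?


Zigzag "bjghndjp" into 3 rows:
Placing characters:
  'b' => row 0
  'j' => row 1
  'g' => row 2
  'h' => row 1
  'n' => row 0
  'd' => row 1
  'j' => row 2
  'p' => row 1
Rows:
  Row 0: "bn"
  Row 1: "jhdp"
  Row 2: "gj"
First row length: 2

2


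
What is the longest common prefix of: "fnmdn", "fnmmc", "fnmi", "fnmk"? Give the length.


Words: fnmdn, fnmmc, fnmi, fnmk
  Position 0: all 'f' => match
  Position 1: all 'n' => match
  Position 2: all 'm' => match
  Position 3: ('d', 'm', 'i', 'k') => mismatch, stop
LCP = "fnm" (length 3)

3


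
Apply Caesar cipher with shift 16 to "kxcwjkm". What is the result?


Caesar cipher: shift "kxcwjkm" by 16
  'k' (pos 10) + 16 = pos 0 = 'a'
  'x' (pos 23) + 16 = pos 13 = 'n'
  'c' (pos 2) + 16 = pos 18 = 's'
  'w' (pos 22) + 16 = pos 12 = 'm'
  'j' (pos 9) + 16 = pos 25 = 'z'
  'k' (pos 10) + 16 = pos 0 = 'a'
  'm' (pos 12) + 16 = pos 2 = 'c'
Result: ansmzac

ansmzac


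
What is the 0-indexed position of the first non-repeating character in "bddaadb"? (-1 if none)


Input: bddaadb
Character frequencies:
  'a': 2
  'b': 2
  'd': 3
Scanning left to right for freq == 1:
  Position 0 ('b'): freq=2, skip
  Position 1 ('d'): freq=3, skip
  Position 2 ('d'): freq=3, skip
  Position 3 ('a'): freq=2, skip
  Position 4 ('a'): freq=2, skip
  Position 5 ('d'): freq=3, skip
  Position 6 ('b'): freq=2, skip
  No unique character found => answer = -1

-1


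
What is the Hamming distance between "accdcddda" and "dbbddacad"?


Comparing "accdcddda" and "dbbddacad" position by position:
  Position 0: 'a' vs 'd' => differ
  Position 1: 'c' vs 'b' => differ
  Position 2: 'c' vs 'b' => differ
  Position 3: 'd' vs 'd' => same
  Position 4: 'c' vs 'd' => differ
  Position 5: 'd' vs 'a' => differ
  Position 6: 'd' vs 'c' => differ
  Position 7: 'd' vs 'a' => differ
  Position 8: 'a' vs 'd' => differ
Total differences (Hamming distance): 8

8


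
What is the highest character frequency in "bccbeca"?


Input: bccbeca
Character counts:
  'a': 1
  'b': 2
  'c': 3
  'e': 1
Maximum frequency: 3

3


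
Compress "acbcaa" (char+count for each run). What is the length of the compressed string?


Input: acbcaa
Runs:
  'a' x 1 => "a1"
  'c' x 1 => "c1"
  'b' x 1 => "b1"
  'c' x 1 => "c1"
  'a' x 2 => "a2"
Compressed: "a1c1b1c1a2"
Compressed length: 10

10


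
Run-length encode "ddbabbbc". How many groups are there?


Input: ddbabbbc
Scanning for consecutive runs:
  Group 1: 'd' x 2 (positions 0-1)
  Group 2: 'b' x 1 (positions 2-2)
  Group 3: 'a' x 1 (positions 3-3)
  Group 4: 'b' x 3 (positions 4-6)
  Group 5: 'c' x 1 (positions 7-7)
Total groups: 5

5


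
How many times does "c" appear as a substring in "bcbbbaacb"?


Searching for "c" in "bcbbbaacb"
Scanning each position:
  Position 0: "b" => no
  Position 1: "c" => MATCH
  Position 2: "b" => no
  Position 3: "b" => no
  Position 4: "b" => no
  Position 5: "a" => no
  Position 6: "a" => no
  Position 7: "c" => MATCH
  Position 8: "b" => no
Total occurrences: 2

2


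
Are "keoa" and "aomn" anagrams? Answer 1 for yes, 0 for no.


Strings: "keoa", "aomn"
Sorted first:  aeko
Sorted second: amno
Differ at position 1: 'e' vs 'm' => not anagrams

0


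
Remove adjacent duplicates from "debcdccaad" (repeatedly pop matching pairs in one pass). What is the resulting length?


Input: debcdccaad
Stack-based adjacent duplicate removal:
  Read 'd': push. Stack: d
  Read 'e': push. Stack: de
  Read 'b': push. Stack: deb
  Read 'c': push. Stack: debc
  Read 'd': push. Stack: debcd
  Read 'c': push. Stack: debcdc
  Read 'c': matches stack top 'c' => pop. Stack: debcd
  Read 'a': push. Stack: debcda
  Read 'a': matches stack top 'a' => pop. Stack: debcd
  Read 'd': matches stack top 'd' => pop. Stack: debc
Final stack: "debc" (length 4)

4


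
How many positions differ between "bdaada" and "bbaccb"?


Comparing "bdaada" and "bbaccb" position by position:
  Position 0: 'b' vs 'b' => same
  Position 1: 'd' vs 'b' => DIFFER
  Position 2: 'a' vs 'a' => same
  Position 3: 'a' vs 'c' => DIFFER
  Position 4: 'd' vs 'c' => DIFFER
  Position 5: 'a' vs 'b' => DIFFER
Positions that differ: 4

4


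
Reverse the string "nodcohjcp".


Input: nodcohjcp
Reading characters right to left:
  Position 8: 'p'
  Position 7: 'c'
  Position 6: 'j'
  Position 5: 'h'
  Position 4: 'o'
  Position 3: 'c'
  Position 2: 'd'
  Position 1: 'o'
  Position 0: 'n'
Reversed: pcjhocdon

pcjhocdon


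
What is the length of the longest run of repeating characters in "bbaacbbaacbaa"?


Input: "bbaacbbaacbaa"
Scanning for longest run:
  Position 1 ('b'): continues run of 'b', length=2
  Position 2 ('a'): new char, reset run to 1
  Position 3 ('a'): continues run of 'a', length=2
  Position 4 ('c'): new char, reset run to 1
  Position 5 ('b'): new char, reset run to 1
  Position 6 ('b'): continues run of 'b', length=2
  Position 7 ('a'): new char, reset run to 1
  Position 8 ('a'): continues run of 'a', length=2
  Position 9 ('c'): new char, reset run to 1
  Position 10 ('b'): new char, reset run to 1
  Position 11 ('a'): new char, reset run to 1
  Position 12 ('a'): continues run of 'a', length=2
Longest run: 'b' with length 2

2


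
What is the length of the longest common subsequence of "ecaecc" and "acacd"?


LCS of "ecaecc" and "acacd"
DP table:
           a    c    a    c    d
      0    0    0    0    0    0
  e   0    0    0    0    0    0
  c   0    0    1    1    1    1
  a   0    1    1    2    2    2
  e   0    1    1    2    2    2
  c   0    1    2    2    3    3
  c   0    1    2    2    3    3
LCS length = dp[6][5] = 3

3


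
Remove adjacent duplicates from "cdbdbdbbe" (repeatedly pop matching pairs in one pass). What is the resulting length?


Input: cdbdbdbbe
Stack-based adjacent duplicate removal:
  Read 'c': push. Stack: c
  Read 'd': push. Stack: cd
  Read 'b': push. Stack: cdb
  Read 'd': push. Stack: cdbd
  Read 'b': push. Stack: cdbdb
  Read 'd': push. Stack: cdbdbd
  Read 'b': push. Stack: cdbdbdb
  Read 'b': matches stack top 'b' => pop. Stack: cdbdbd
  Read 'e': push. Stack: cdbdbde
Final stack: "cdbdbde" (length 7)

7


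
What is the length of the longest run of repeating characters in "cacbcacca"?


Input: "cacbcacca"
Scanning for longest run:
  Position 1 ('a'): new char, reset run to 1
  Position 2 ('c'): new char, reset run to 1
  Position 3 ('b'): new char, reset run to 1
  Position 4 ('c'): new char, reset run to 1
  Position 5 ('a'): new char, reset run to 1
  Position 6 ('c'): new char, reset run to 1
  Position 7 ('c'): continues run of 'c', length=2
  Position 8 ('a'): new char, reset run to 1
Longest run: 'c' with length 2

2


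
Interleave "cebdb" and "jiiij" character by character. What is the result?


Interleaving "cebdb" and "jiiij":
  Position 0: 'c' from first, 'j' from second => "cj"
  Position 1: 'e' from first, 'i' from second => "ei"
  Position 2: 'b' from first, 'i' from second => "bi"
  Position 3: 'd' from first, 'i' from second => "di"
  Position 4: 'b' from first, 'j' from second => "bj"
Result: cjeibidibj

cjeibidibj


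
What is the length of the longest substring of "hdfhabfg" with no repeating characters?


Input: "hdfhabfg"
Sliding window (track last position of each char):
  Position 0 ('h'): window [0,0] length 1 -- new best
  Position 1 ('d'): window [0,1] length 2 -- new best
  Position 2 ('f'): window [0,2] length 3 -- new best
  Position 3 ('h'): repeat (last at 0), move window start to 1
  Position 3 ('h'): window [1,3] length 3
  Position 4 ('a'): window [1,4] length 4 -- new best
  Position 5 ('b'): window [1,5] length 5 -- new best
  Position 6 ('f'): repeat (last at 2), move window start to 3
  Position 6 ('f'): window [3,6] length 4
  Position 7 ('g'): window [3,7] length 5
Longest substring with no repeats: "dfhab" with length 5

5


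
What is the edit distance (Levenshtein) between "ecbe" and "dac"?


Computing edit distance: "ecbe" -> "dac"
DP table:
           d    a    c
      0    1    2    3
  e   1    1    2    3
  c   2    2    2    2
  b   3    3    3    3
  e   4    4    4    4
Edit distance = dp[4][3] = 4

4


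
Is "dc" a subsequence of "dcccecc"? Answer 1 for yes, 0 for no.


Check if "dc" is a subsequence of "dcccecc"
Greedy scan:
  Position 0 ('d'): matches sub[0] = 'd'
  Position 1 ('c'): matches sub[1] = 'c'
  Position 2 ('c'): no match needed
  Position 3 ('c'): no match needed
  Position 4 ('e'): no match needed
  Position 5 ('c'): no match needed
  Position 6 ('c'): no match needed
All 2 characters matched => is a subsequence

1


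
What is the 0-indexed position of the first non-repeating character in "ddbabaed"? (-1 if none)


Input: ddbabaed
Character frequencies:
  'a': 2
  'b': 2
  'd': 3
  'e': 1
Scanning left to right for freq == 1:
  Position 0 ('d'): freq=3, skip
  Position 1 ('d'): freq=3, skip
  Position 2 ('b'): freq=2, skip
  Position 3 ('a'): freq=2, skip
  Position 4 ('b'): freq=2, skip
  Position 5 ('a'): freq=2, skip
  Position 6 ('e'): unique! => answer = 6

6


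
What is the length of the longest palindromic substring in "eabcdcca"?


Input: "eabcdcca"
Checking substrings for palindromes:
  [3:6] "cdc" (len 3) => palindrome
  [5:7] "cc" (len 2) => palindrome
Longest palindromic substring: "cdc" with length 3

3


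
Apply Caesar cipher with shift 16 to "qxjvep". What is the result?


Caesar cipher: shift "qxjvep" by 16
  'q' (pos 16) + 16 = pos 6 = 'g'
  'x' (pos 23) + 16 = pos 13 = 'n'
  'j' (pos 9) + 16 = pos 25 = 'z'
  'v' (pos 21) + 16 = pos 11 = 'l'
  'e' (pos 4) + 16 = pos 20 = 'u'
  'p' (pos 15) + 16 = pos 5 = 'f'
Result: gnzluf

gnzluf


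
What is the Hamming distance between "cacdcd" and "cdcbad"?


Comparing "cacdcd" and "cdcbad" position by position:
  Position 0: 'c' vs 'c' => same
  Position 1: 'a' vs 'd' => differ
  Position 2: 'c' vs 'c' => same
  Position 3: 'd' vs 'b' => differ
  Position 4: 'c' vs 'a' => differ
  Position 5: 'd' vs 'd' => same
Total differences (Hamming distance): 3

3


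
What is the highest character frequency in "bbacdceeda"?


Input: bbacdceeda
Character counts:
  'a': 2
  'b': 2
  'c': 2
  'd': 2
  'e': 2
Maximum frequency: 2

2


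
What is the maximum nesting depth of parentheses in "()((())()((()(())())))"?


Input: "()((())()((()(())())))"
Tracking depth:
  Position 0 '(': depth becomes 1
  Position 1 ')': depth becomes 0
  Position 2 '(': depth becomes 1
  Position 3 '(': depth becomes 2
  Position 4 '(': depth becomes 3
  Position 5 ')': depth becomes 2
  Position 6 ')': depth becomes 1
  Position 7 '(': depth becomes 2
  Position 8 ')': depth becomes 1
  Position 9 '(': depth becomes 2
  Position 10 '(': depth becomes 3
  Position 11 '(': depth becomes 4
  Position 12 ')': depth becomes 3
  Position 13 '(': depth becomes 4
  Position 14 '(': depth becomes 5
  Position 15 ')': depth becomes 4
  Position 16 ')': depth becomes 3
  Position 17 '(': depth becomes 4
  Position 18 ')': depth becomes 3
  Position 19 ')': depth becomes 2
  Position 20 ')': depth becomes 1
  Position 21 ')': depth becomes 0
Maximum depth reached: 5

5


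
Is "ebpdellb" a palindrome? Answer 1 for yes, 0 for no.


Input: ebpdellb
Reversed: blledpbe
  Compare pos 0 ('e') with pos 7 ('b'): MISMATCH
  Compare pos 1 ('b') with pos 6 ('l'): MISMATCH
  Compare pos 2 ('p') with pos 5 ('l'): MISMATCH
  Compare pos 3 ('d') with pos 4 ('e'): MISMATCH
Result: not a palindrome

0


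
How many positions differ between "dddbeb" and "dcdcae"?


Comparing "dddbeb" and "dcdcae" position by position:
  Position 0: 'd' vs 'd' => same
  Position 1: 'd' vs 'c' => DIFFER
  Position 2: 'd' vs 'd' => same
  Position 3: 'b' vs 'c' => DIFFER
  Position 4: 'e' vs 'a' => DIFFER
  Position 5: 'b' vs 'e' => DIFFER
Positions that differ: 4

4


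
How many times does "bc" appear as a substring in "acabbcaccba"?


Searching for "bc" in "acabbcaccba"
Scanning each position:
  Position 0: "ac" => no
  Position 1: "ca" => no
  Position 2: "ab" => no
  Position 3: "bb" => no
  Position 4: "bc" => MATCH
  Position 5: "ca" => no
  Position 6: "ac" => no
  Position 7: "cc" => no
  Position 8: "cb" => no
  Position 9: "ba" => no
Total occurrences: 1

1


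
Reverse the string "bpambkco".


Input: bpambkco
Reading characters right to left:
  Position 7: 'o'
  Position 6: 'c'
  Position 5: 'k'
  Position 4: 'b'
  Position 3: 'm'
  Position 2: 'a'
  Position 1: 'p'
  Position 0: 'b'
Reversed: ockbmapb

ockbmapb


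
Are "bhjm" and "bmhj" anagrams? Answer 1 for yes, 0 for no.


Strings: "bhjm", "bmhj"
Sorted first:  bhjm
Sorted second: bhjm
Sorted forms match => anagrams

1


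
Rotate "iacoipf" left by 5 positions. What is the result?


Input: "iacoipf", rotate left by 5
First 5 characters: "iacoi"
Remaining characters: "pf"
Concatenate remaining + first: "pf" + "iacoi" = "pfiacoi"

pfiacoi


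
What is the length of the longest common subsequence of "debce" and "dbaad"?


LCS of "debce" and "dbaad"
DP table:
           d    b    a    a    d
      0    0    0    0    0    0
  d   0    1    1    1    1    1
  e   0    1    1    1    1    1
  b   0    1    2    2    2    2
  c   0    1    2    2    2    2
  e   0    1    2    2    2    2
LCS length = dp[5][5] = 2

2


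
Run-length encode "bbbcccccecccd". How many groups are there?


Input: bbbcccccecccd
Scanning for consecutive runs:
  Group 1: 'b' x 3 (positions 0-2)
  Group 2: 'c' x 5 (positions 3-7)
  Group 3: 'e' x 1 (positions 8-8)
  Group 4: 'c' x 3 (positions 9-11)
  Group 5: 'd' x 1 (positions 12-12)
Total groups: 5

5


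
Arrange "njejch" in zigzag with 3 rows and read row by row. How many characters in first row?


Zigzag "njejch" into 3 rows:
Placing characters:
  'n' => row 0
  'j' => row 1
  'e' => row 2
  'j' => row 1
  'c' => row 0
  'h' => row 1
Rows:
  Row 0: "nc"
  Row 1: "jjh"
  Row 2: "e"
First row length: 2

2


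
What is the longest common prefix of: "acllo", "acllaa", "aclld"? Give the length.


Words: acllo, acllaa, aclld
  Position 0: all 'a' => match
  Position 1: all 'c' => match
  Position 2: all 'l' => match
  Position 3: all 'l' => match
  Position 4: ('o', 'a', 'd') => mismatch, stop
LCP = "acll" (length 4)

4


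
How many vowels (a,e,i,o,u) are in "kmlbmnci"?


Input: kmlbmnci
Checking each character:
  'k' at position 0: consonant
  'm' at position 1: consonant
  'l' at position 2: consonant
  'b' at position 3: consonant
  'm' at position 4: consonant
  'n' at position 5: consonant
  'c' at position 6: consonant
  'i' at position 7: vowel (running total: 1)
Total vowels: 1

1


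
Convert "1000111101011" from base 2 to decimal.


Input: "1000111101011" in base 2
Positional expansion:
  Digit '1' (value 1) x 2^12 = 4096
  Digit '0' (value 0) x 2^11 = 0
  Digit '0' (value 0) x 2^10 = 0
  Digit '0' (value 0) x 2^9 = 0
  Digit '1' (value 1) x 2^8 = 256
  Digit '1' (value 1) x 2^7 = 128
  Digit '1' (value 1) x 2^6 = 64
  Digit '1' (value 1) x 2^5 = 32
  Digit '0' (value 0) x 2^4 = 0
  Digit '1' (value 1) x 2^3 = 8
  Digit '0' (value 0) x 2^2 = 0
  Digit '1' (value 1) x 2^1 = 2
  Digit '1' (value 1) x 2^0 = 1
Sum = 4587

4587


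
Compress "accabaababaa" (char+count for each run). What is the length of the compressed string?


Input: accabaababaa
Runs:
  'a' x 1 => "a1"
  'c' x 2 => "c2"
  'a' x 1 => "a1"
  'b' x 1 => "b1"
  'a' x 2 => "a2"
  'b' x 1 => "b1"
  'a' x 1 => "a1"
  'b' x 1 => "b1"
  'a' x 2 => "a2"
Compressed: "a1c2a1b1a2b1a1b1a2"
Compressed length: 18

18


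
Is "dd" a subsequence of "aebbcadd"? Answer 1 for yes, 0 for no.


Check if "dd" is a subsequence of "aebbcadd"
Greedy scan:
  Position 0 ('a'): no match needed
  Position 1 ('e'): no match needed
  Position 2 ('b'): no match needed
  Position 3 ('b'): no match needed
  Position 4 ('c'): no match needed
  Position 5 ('a'): no match needed
  Position 6 ('d'): matches sub[0] = 'd'
  Position 7 ('d'): matches sub[1] = 'd'
All 2 characters matched => is a subsequence

1


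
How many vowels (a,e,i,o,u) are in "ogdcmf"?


Input: ogdcmf
Checking each character:
  'o' at position 0: vowel (running total: 1)
  'g' at position 1: consonant
  'd' at position 2: consonant
  'c' at position 3: consonant
  'm' at position 4: consonant
  'f' at position 5: consonant
Total vowels: 1

1


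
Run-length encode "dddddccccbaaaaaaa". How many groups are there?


Input: dddddccccbaaaaaaa
Scanning for consecutive runs:
  Group 1: 'd' x 5 (positions 0-4)
  Group 2: 'c' x 4 (positions 5-8)
  Group 3: 'b' x 1 (positions 9-9)
  Group 4: 'a' x 7 (positions 10-16)
Total groups: 4

4


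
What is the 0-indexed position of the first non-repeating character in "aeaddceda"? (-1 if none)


Input: aeaddceda
Character frequencies:
  'a': 3
  'c': 1
  'd': 3
  'e': 2
Scanning left to right for freq == 1:
  Position 0 ('a'): freq=3, skip
  Position 1 ('e'): freq=2, skip
  Position 2 ('a'): freq=3, skip
  Position 3 ('d'): freq=3, skip
  Position 4 ('d'): freq=3, skip
  Position 5 ('c'): unique! => answer = 5

5


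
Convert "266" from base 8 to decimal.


Input: "266" in base 8
Positional expansion:
  Digit '2' (value 2) x 8^2 = 128
  Digit '6' (value 6) x 8^1 = 48
  Digit '6' (value 6) x 8^0 = 6
Sum = 182

182


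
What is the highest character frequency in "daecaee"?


Input: daecaee
Character counts:
  'a': 2
  'c': 1
  'd': 1
  'e': 3
Maximum frequency: 3

3


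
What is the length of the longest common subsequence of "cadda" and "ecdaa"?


LCS of "cadda" and "ecdaa"
DP table:
           e    c    d    a    a
      0    0    0    0    0    0
  c   0    0    1    1    1    1
  a   0    0    1    1    2    2
  d   0    0    1    2    2    2
  d   0    0    1    2    2    2
  a   0    0    1    2    3    3
LCS length = dp[5][5] = 3

3


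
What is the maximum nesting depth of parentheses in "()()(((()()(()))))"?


Input: "()()(((()()(()))))"
Tracking depth:
  Position 0 '(': depth becomes 1
  Position 1 ')': depth becomes 0
  Position 2 '(': depth becomes 1
  Position 3 ')': depth becomes 0
  Position 4 '(': depth becomes 1
  Position 5 '(': depth becomes 2
  Position 6 '(': depth becomes 3
  Position 7 '(': depth becomes 4
  Position 8 ')': depth becomes 3
  Position 9 '(': depth becomes 4
  Position 10 ')': depth becomes 3
  Position 11 '(': depth becomes 4
  Position 12 '(': depth becomes 5
  Position 13 ')': depth becomes 4
  Position 14 ')': depth becomes 3
  Position 15 ')': depth becomes 2
  Position 16 ')': depth becomes 1
  Position 17 ')': depth becomes 0
Maximum depth reached: 5

5


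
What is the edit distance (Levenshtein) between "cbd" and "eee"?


Computing edit distance: "cbd" -> "eee"
DP table:
           e    e    e
      0    1    2    3
  c   1    1    2    3
  b   2    2    2    3
  d   3    3    3    3
Edit distance = dp[3][3] = 3

3


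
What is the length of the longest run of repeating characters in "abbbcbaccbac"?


Input: "abbbcbaccbac"
Scanning for longest run:
  Position 1 ('b'): new char, reset run to 1
  Position 2 ('b'): continues run of 'b', length=2
  Position 3 ('b'): continues run of 'b', length=3
  Position 4 ('c'): new char, reset run to 1
  Position 5 ('b'): new char, reset run to 1
  Position 6 ('a'): new char, reset run to 1
  Position 7 ('c'): new char, reset run to 1
  Position 8 ('c'): continues run of 'c', length=2
  Position 9 ('b'): new char, reset run to 1
  Position 10 ('a'): new char, reset run to 1
  Position 11 ('c'): new char, reset run to 1
Longest run: 'b' with length 3

3


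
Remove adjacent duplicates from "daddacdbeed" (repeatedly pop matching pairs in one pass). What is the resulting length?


Input: daddacdbeed
Stack-based adjacent duplicate removal:
  Read 'd': push. Stack: d
  Read 'a': push. Stack: da
  Read 'd': push. Stack: dad
  Read 'd': matches stack top 'd' => pop. Stack: da
  Read 'a': matches stack top 'a' => pop. Stack: d
  Read 'c': push. Stack: dc
  Read 'd': push. Stack: dcd
  Read 'b': push. Stack: dcdb
  Read 'e': push. Stack: dcdbe
  Read 'e': matches stack top 'e' => pop. Stack: dcdb
  Read 'd': push. Stack: dcdbd
Final stack: "dcdbd" (length 5)

5


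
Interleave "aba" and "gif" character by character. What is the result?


Interleaving "aba" and "gif":
  Position 0: 'a' from first, 'g' from second => "ag"
  Position 1: 'b' from first, 'i' from second => "bi"
  Position 2: 'a' from first, 'f' from second => "af"
Result: agbiaf

agbiaf


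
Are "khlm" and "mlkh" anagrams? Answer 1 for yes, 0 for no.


Strings: "khlm", "mlkh"
Sorted first:  hklm
Sorted second: hklm
Sorted forms match => anagrams

1


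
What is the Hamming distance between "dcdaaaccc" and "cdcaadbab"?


Comparing "dcdaaaccc" and "cdcaadbab" position by position:
  Position 0: 'd' vs 'c' => differ
  Position 1: 'c' vs 'd' => differ
  Position 2: 'd' vs 'c' => differ
  Position 3: 'a' vs 'a' => same
  Position 4: 'a' vs 'a' => same
  Position 5: 'a' vs 'd' => differ
  Position 6: 'c' vs 'b' => differ
  Position 7: 'c' vs 'a' => differ
  Position 8: 'c' vs 'b' => differ
Total differences (Hamming distance): 7

7


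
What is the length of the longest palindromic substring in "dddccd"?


Input: "dddccd"
Checking substrings for palindromes:
  [2:6] "dccd" (len 4) => palindrome
  [0:3] "ddd" (len 3) => palindrome
  [0:2] "dd" (len 2) => palindrome
  [1:3] "dd" (len 2) => palindrome
  [3:5] "cc" (len 2) => palindrome
Longest palindromic substring: "dccd" with length 4

4


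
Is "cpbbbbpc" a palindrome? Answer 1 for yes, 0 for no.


Input: cpbbbbpc
Reversed: cpbbbbpc
  Compare pos 0 ('c') with pos 7 ('c'): match
  Compare pos 1 ('p') with pos 6 ('p'): match
  Compare pos 2 ('b') with pos 5 ('b'): match
  Compare pos 3 ('b') with pos 4 ('b'): match
Result: palindrome

1


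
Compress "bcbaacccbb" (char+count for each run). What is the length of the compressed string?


Input: bcbaacccbb
Runs:
  'b' x 1 => "b1"
  'c' x 1 => "c1"
  'b' x 1 => "b1"
  'a' x 2 => "a2"
  'c' x 3 => "c3"
  'b' x 2 => "b2"
Compressed: "b1c1b1a2c3b2"
Compressed length: 12

12


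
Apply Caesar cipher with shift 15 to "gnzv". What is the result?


Caesar cipher: shift "gnzv" by 15
  'g' (pos 6) + 15 = pos 21 = 'v'
  'n' (pos 13) + 15 = pos 2 = 'c'
  'z' (pos 25) + 15 = pos 14 = 'o'
  'v' (pos 21) + 15 = pos 10 = 'k'
Result: vcok

vcok


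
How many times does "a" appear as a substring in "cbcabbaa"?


Searching for "a" in "cbcabbaa"
Scanning each position:
  Position 0: "c" => no
  Position 1: "b" => no
  Position 2: "c" => no
  Position 3: "a" => MATCH
  Position 4: "b" => no
  Position 5: "b" => no
  Position 6: "a" => MATCH
  Position 7: "a" => MATCH
Total occurrences: 3

3


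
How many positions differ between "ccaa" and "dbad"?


Comparing "ccaa" and "dbad" position by position:
  Position 0: 'c' vs 'd' => DIFFER
  Position 1: 'c' vs 'b' => DIFFER
  Position 2: 'a' vs 'a' => same
  Position 3: 'a' vs 'd' => DIFFER
Positions that differ: 3

3


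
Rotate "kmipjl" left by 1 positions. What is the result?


Input: "kmipjl", rotate left by 1
First 1 characters: "k"
Remaining characters: "mipjl"
Concatenate remaining + first: "mipjl" + "k" = "mipjlk"

mipjlk


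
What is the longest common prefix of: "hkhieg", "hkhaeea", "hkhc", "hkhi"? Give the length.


Words: hkhieg, hkhaeea, hkhc, hkhi
  Position 0: all 'h' => match
  Position 1: all 'k' => match
  Position 2: all 'h' => match
  Position 3: ('i', 'a', 'c', 'i') => mismatch, stop
LCP = "hkh" (length 3)

3


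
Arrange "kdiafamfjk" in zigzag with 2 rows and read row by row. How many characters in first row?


Zigzag "kdiafamfjk" into 2 rows:
Placing characters:
  'k' => row 0
  'd' => row 1
  'i' => row 0
  'a' => row 1
  'f' => row 0
  'a' => row 1
  'm' => row 0
  'f' => row 1
  'j' => row 0
  'k' => row 1
Rows:
  Row 0: "kifmj"
  Row 1: "daafk"
First row length: 5

5


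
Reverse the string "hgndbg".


Input: hgndbg
Reading characters right to left:
  Position 5: 'g'
  Position 4: 'b'
  Position 3: 'd'
  Position 2: 'n'
  Position 1: 'g'
  Position 0: 'h'
Reversed: gbdngh

gbdngh


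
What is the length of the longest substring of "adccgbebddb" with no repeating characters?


Input: "adccgbebddb"
Sliding window (track last position of each char):
  Position 0 ('a'): window [0,0] length 1 -- new best
  Position 1 ('d'): window [0,1] length 2 -- new best
  Position 2 ('c'): window [0,2] length 3 -- new best
  Position 3 ('c'): repeat (last at 2), move window start to 3
  Position 3 ('c'): window [3,3] length 1
  Position 4 ('g'): window [3,4] length 2
  Position 5 ('b'): window [3,5] length 3
  Position 6 ('e'): window [3,6] length 4 -- new best
  Position 7 ('b'): repeat (last at 5), move window start to 6
  Position 7 ('b'): window [6,7] length 2
  Position 8 ('d'): window [6,8] length 3
  Position 9 ('d'): repeat (last at 8), move window start to 9
  Position 9 ('d'): window [9,9] length 1
  Position 10 ('b'): window [9,10] length 2
Longest substring with no repeats: "cgbe" with length 4

4


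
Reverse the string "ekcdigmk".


Input: ekcdigmk
Reading characters right to left:
  Position 7: 'k'
  Position 6: 'm'
  Position 5: 'g'
  Position 4: 'i'
  Position 3: 'd'
  Position 2: 'c'
  Position 1: 'k'
  Position 0: 'e'
Reversed: kmgidcke

kmgidcke


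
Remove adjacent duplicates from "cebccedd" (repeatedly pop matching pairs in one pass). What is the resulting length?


Input: cebccedd
Stack-based adjacent duplicate removal:
  Read 'c': push. Stack: c
  Read 'e': push. Stack: ce
  Read 'b': push. Stack: ceb
  Read 'c': push. Stack: cebc
  Read 'c': matches stack top 'c' => pop. Stack: ceb
  Read 'e': push. Stack: cebe
  Read 'd': push. Stack: cebed
  Read 'd': matches stack top 'd' => pop. Stack: cebe
Final stack: "cebe" (length 4)

4


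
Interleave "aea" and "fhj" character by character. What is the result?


Interleaving "aea" and "fhj":
  Position 0: 'a' from first, 'f' from second => "af"
  Position 1: 'e' from first, 'h' from second => "eh"
  Position 2: 'a' from first, 'j' from second => "aj"
Result: afehaj

afehaj


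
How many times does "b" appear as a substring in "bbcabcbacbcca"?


Searching for "b" in "bbcabcbacbcca"
Scanning each position:
  Position 0: "b" => MATCH
  Position 1: "b" => MATCH
  Position 2: "c" => no
  Position 3: "a" => no
  Position 4: "b" => MATCH
  Position 5: "c" => no
  Position 6: "b" => MATCH
  Position 7: "a" => no
  Position 8: "c" => no
  Position 9: "b" => MATCH
  Position 10: "c" => no
  Position 11: "c" => no
  Position 12: "a" => no
Total occurrences: 5

5


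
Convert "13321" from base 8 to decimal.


Input: "13321" in base 8
Positional expansion:
  Digit '1' (value 1) x 8^4 = 4096
  Digit '3' (value 3) x 8^3 = 1536
  Digit '3' (value 3) x 8^2 = 192
  Digit '2' (value 2) x 8^1 = 16
  Digit '1' (value 1) x 8^0 = 1
Sum = 5841

5841


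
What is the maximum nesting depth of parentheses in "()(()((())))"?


Input: "()(()((())))"
Tracking depth:
  Position 0 '(': depth becomes 1
  Position 1 ')': depth becomes 0
  Position 2 '(': depth becomes 1
  Position 3 '(': depth becomes 2
  Position 4 ')': depth becomes 1
  Position 5 '(': depth becomes 2
  Position 6 '(': depth becomes 3
  Position 7 '(': depth becomes 4
  Position 8 ')': depth becomes 3
  Position 9 ')': depth becomes 2
  Position 10 ')': depth becomes 1
  Position 11 ')': depth becomes 0
Maximum depth reached: 4

4


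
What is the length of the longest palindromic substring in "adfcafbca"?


Input: "adfcafbca"
Checking substrings for palindromes:
  No multi-char palindromic substrings found
Longest palindromic substring: "a" with length 1

1


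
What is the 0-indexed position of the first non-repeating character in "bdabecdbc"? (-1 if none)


Input: bdabecdbc
Character frequencies:
  'a': 1
  'b': 3
  'c': 2
  'd': 2
  'e': 1
Scanning left to right for freq == 1:
  Position 0 ('b'): freq=3, skip
  Position 1 ('d'): freq=2, skip
  Position 2 ('a'): unique! => answer = 2

2


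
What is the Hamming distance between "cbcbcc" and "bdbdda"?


Comparing "cbcbcc" and "bdbdda" position by position:
  Position 0: 'c' vs 'b' => differ
  Position 1: 'b' vs 'd' => differ
  Position 2: 'c' vs 'b' => differ
  Position 3: 'b' vs 'd' => differ
  Position 4: 'c' vs 'd' => differ
  Position 5: 'c' vs 'a' => differ
Total differences (Hamming distance): 6

6


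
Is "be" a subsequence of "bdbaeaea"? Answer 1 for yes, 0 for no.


Check if "be" is a subsequence of "bdbaeaea"
Greedy scan:
  Position 0 ('b'): matches sub[0] = 'b'
  Position 1 ('d'): no match needed
  Position 2 ('b'): no match needed
  Position 3 ('a'): no match needed
  Position 4 ('e'): matches sub[1] = 'e'
  Position 5 ('a'): no match needed
  Position 6 ('e'): no match needed
  Position 7 ('a'): no match needed
All 2 characters matched => is a subsequence

1


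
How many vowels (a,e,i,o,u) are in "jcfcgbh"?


Input: jcfcgbh
Checking each character:
  'j' at position 0: consonant
  'c' at position 1: consonant
  'f' at position 2: consonant
  'c' at position 3: consonant
  'g' at position 4: consonant
  'b' at position 5: consonant
  'h' at position 6: consonant
Total vowels: 0

0


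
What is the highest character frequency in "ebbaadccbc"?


Input: ebbaadccbc
Character counts:
  'a': 2
  'b': 3
  'c': 3
  'd': 1
  'e': 1
Maximum frequency: 3

3


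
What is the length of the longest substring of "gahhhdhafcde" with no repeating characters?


Input: "gahhhdhafcde"
Sliding window (track last position of each char):
  Position 0 ('g'): window [0,0] length 1 -- new best
  Position 1 ('a'): window [0,1] length 2 -- new best
  Position 2 ('h'): window [0,2] length 3 -- new best
  Position 3 ('h'): repeat (last at 2), move window start to 3
  Position 3 ('h'): window [3,3] length 1
  Position 4 ('h'): repeat (last at 3), move window start to 4
  Position 4 ('h'): window [4,4] length 1
  Position 5 ('d'): window [4,5] length 2
  Position 6 ('h'): repeat (last at 4), move window start to 5
  Position 6 ('h'): window [5,6] length 2
  Position 7 ('a'): window [5,7] length 3
  Position 8 ('f'): window [5,8] length 4 -- new best
  Position 9 ('c'): window [5,9] length 5 -- new best
  Position 10 ('d'): repeat (last at 5), move window start to 6
  Position 10 ('d'): window [6,10] length 5
  Position 11 ('e'): window [6,11] length 6 -- new best
Longest substring with no repeats: "hafcde" with length 6

6


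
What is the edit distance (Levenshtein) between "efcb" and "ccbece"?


Computing edit distance: "efcb" -> "ccbece"
DP table:
           c    c    b    e    c    e
      0    1    2    3    4    5    6
  e   1    1    2    3    3    4    5
  f   2    2    2    3    4    4    5
  c   3    2    2    3    4    4    5
  b   4    3    3    2    3    4    5
Edit distance = dp[4][6] = 5

5


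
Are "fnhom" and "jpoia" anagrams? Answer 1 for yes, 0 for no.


Strings: "fnhom", "jpoia"
Sorted first:  fhmno
Sorted second: aijop
Differ at position 0: 'f' vs 'a' => not anagrams

0


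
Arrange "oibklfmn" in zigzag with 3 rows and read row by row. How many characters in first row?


Zigzag "oibklfmn" into 3 rows:
Placing characters:
  'o' => row 0
  'i' => row 1
  'b' => row 2
  'k' => row 1
  'l' => row 0
  'f' => row 1
  'm' => row 2
  'n' => row 1
Rows:
  Row 0: "ol"
  Row 1: "ikfn"
  Row 2: "bm"
First row length: 2

2


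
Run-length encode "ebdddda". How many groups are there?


Input: ebdddda
Scanning for consecutive runs:
  Group 1: 'e' x 1 (positions 0-0)
  Group 2: 'b' x 1 (positions 1-1)
  Group 3: 'd' x 4 (positions 2-5)
  Group 4: 'a' x 1 (positions 6-6)
Total groups: 4

4


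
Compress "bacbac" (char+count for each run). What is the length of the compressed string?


Input: bacbac
Runs:
  'b' x 1 => "b1"
  'a' x 1 => "a1"
  'c' x 1 => "c1"
  'b' x 1 => "b1"
  'a' x 1 => "a1"
  'c' x 1 => "c1"
Compressed: "b1a1c1b1a1c1"
Compressed length: 12

12


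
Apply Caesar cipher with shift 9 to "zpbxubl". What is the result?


Caesar cipher: shift "zpbxubl" by 9
  'z' (pos 25) + 9 = pos 8 = 'i'
  'p' (pos 15) + 9 = pos 24 = 'y'
  'b' (pos 1) + 9 = pos 10 = 'k'
  'x' (pos 23) + 9 = pos 6 = 'g'
  'u' (pos 20) + 9 = pos 3 = 'd'
  'b' (pos 1) + 9 = pos 10 = 'k'
  'l' (pos 11) + 9 = pos 20 = 'u'
Result: iykgdku

iykgdku


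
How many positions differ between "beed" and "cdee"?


Comparing "beed" and "cdee" position by position:
  Position 0: 'b' vs 'c' => DIFFER
  Position 1: 'e' vs 'd' => DIFFER
  Position 2: 'e' vs 'e' => same
  Position 3: 'd' vs 'e' => DIFFER
Positions that differ: 3

3


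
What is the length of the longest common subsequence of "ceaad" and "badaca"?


LCS of "ceaad" and "badaca"
DP table:
           b    a    d    a    c    a
      0    0    0    0    0    0    0
  c   0    0    0    0    0    1    1
  e   0    0    0    0    0    1    1
  a   0    0    1    1    1    1    2
  a   0    0    1    1    2    2    2
  d   0    0    1    2    2    2    2
LCS length = dp[5][6] = 2

2


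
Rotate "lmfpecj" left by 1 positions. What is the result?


Input: "lmfpecj", rotate left by 1
First 1 characters: "l"
Remaining characters: "mfpecj"
Concatenate remaining + first: "mfpecj" + "l" = "mfpecjl"

mfpecjl


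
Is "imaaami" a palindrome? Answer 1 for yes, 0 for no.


Input: imaaami
Reversed: imaaami
  Compare pos 0 ('i') with pos 6 ('i'): match
  Compare pos 1 ('m') with pos 5 ('m'): match
  Compare pos 2 ('a') with pos 4 ('a'): match
Result: palindrome

1


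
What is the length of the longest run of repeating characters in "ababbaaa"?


Input: "ababbaaa"
Scanning for longest run:
  Position 1 ('b'): new char, reset run to 1
  Position 2 ('a'): new char, reset run to 1
  Position 3 ('b'): new char, reset run to 1
  Position 4 ('b'): continues run of 'b', length=2
  Position 5 ('a'): new char, reset run to 1
  Position 6 ('a'): continues run of 'a', length=2
  Position 7 ('a'): continues run of 'a', length=3
Longest run: 'a' with length 3

3


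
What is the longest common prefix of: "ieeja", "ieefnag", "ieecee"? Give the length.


Words: ieeja, ieefnag, ieecee
  Position 0: all 'i' => match
  Position 1: all 'e' => match
  Position 2: all 'e' => match
  Position 3: ('j', 'f', 'c') => mismatch, stop
LCP = "iee" (length 3)

3


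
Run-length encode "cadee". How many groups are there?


Input: cadee
Scanning for consecutive runs:
  Group 1: 'c' x 1 (positions 0-0)
  Group 2: 'a' x 1 (positions 1-1)
  Group 3: 'd' x 1 (positions 2-2)
  Group 4: 'e' x 2 (positions 3-4)
Total groups: 4

4


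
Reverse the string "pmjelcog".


Input: pmjelcog
Reading characters right to left:
  Position 7: 'g'
  Position 6: 'o'
  Position 5: 'c'
  Position 4: 'l'
  Position 3: 'e'
  Position 2: 'j'
  Position 1: 'm'
  Position 0: 'p'
Reversed: goclejmp

goclejmp


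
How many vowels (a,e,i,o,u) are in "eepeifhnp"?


Input: eepeifhnp
Checking each character:
  'e' at position 0: vowel (running total: 1)
  'e' at position 1: vowel (running total: 2)
  'p' at position 2: consonant
  'e' at position 3: vowel (running total: 3)
  'i' at position 4: vowel (running total: 4)
  'f' at position 5: consonant
  'h' at position 6: consonant
  'n' at position 7: consonant
  'p' at position 8: consonant
Total vowels: 4

4


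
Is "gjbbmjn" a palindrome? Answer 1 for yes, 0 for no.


Input: gjbbmjn
Reversed: njmbbjg
  Compare pos 0 ('g') with pos 6 ('n'): MISMATCH
  Compare pos 1 ('j') with pos 5 ('j'): match
  Compare pos 2 ('b') with pos 4 ('m'): MISMATCH
Result: not a palindrome

0


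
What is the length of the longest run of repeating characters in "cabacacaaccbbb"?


Input: "cabacacaaccbbb"
Scanning for longest run:
  Position 1 ('a'): new char, reset run to 1
  Position 2 ('b'): new char, reset run to 1
  Position 3 ('a'): new char, reset run to 1
  Position 4 ('c'): new char, reset run to 1
  Position 5 ('a'): new char, reset run to 1
  Position 6 ('c'): new char, reset run to 1
  Position 7 ('a'): new char, reset run to 1
  Position 8 ('a'): continues run of 'a', length=2
  Position 9 ('c'): new char, reset run to 1
  Position 10 ('c'): continues run of 'c', length=2
  Position 11 ('b'): new char, reset run to 1
  Position 12 ('b'): continues run of 'b', length=2
  Position 13 ('b'): continues run of 'b', length=3
Longest run: 'b' with length 3

3


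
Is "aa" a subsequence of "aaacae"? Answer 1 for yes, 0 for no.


Check if "aa" is a subsequence of "aaacae"
Greedy scan:
  Position 0 ('a'): matches sub[0] = 'a'
  Position 1 ('a'): matches sub[1] = 'a'
  Position 2 ('a'): no match needed
  Position 3 ('c'): no match needed
  Position 4 ('a'): no match needed
  Position 5 ('e'): no match needed
All 2 characters matched => is a subsequence

1


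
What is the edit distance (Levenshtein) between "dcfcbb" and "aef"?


Computing edit distance: "dcfcbb" -> "aef"
DP table:
           a    e    f
      0    1    2    3
  d   1    1    2    3
  c   2    2    2    3
  f   3    3    3    2
  c   4    4    4    3
  b   5    5    5    4
  b   6    6    6    5
Edit distance = dp[6][3] = 5

5


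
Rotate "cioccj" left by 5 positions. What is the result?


Input: "cioccj", rotate left by 5
First 5 characters: "ciocc"
Remaining characters: "j"
Concatenate remaining + first: "j" + "ciocc" = "jciocc"

jciocc


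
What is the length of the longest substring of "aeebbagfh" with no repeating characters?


Input: "aeebbagfh"
Sliding window (track last position of each char):
  Position 0 ('a'): window [0,0] length 1 -- new best
  Position 1 ('e'): window [0,1] length 2 -- new best
  Position 2 ('e'): repeat (last at 1), move window start to 2
  Position 2 ('e'): window [2,2] length 1
  Position 3 ('b'): window [2,3] length 2
  Position 4 ('b'): repeat (last at 3), move window start to 4
  Position 4 ('b'): window [4,4] length 1
  Position 5 ('a'): window [4,5] length 2
  Position 6 ('g'): window [4,6] length 3 -- new best
  Position 7 ('f'): window [4,7] length 4 -- new best
  Position 8 ('h'): window [4,8] length 5 -- new best
Longest substring with no repeats: "bagfh" with length 5

5


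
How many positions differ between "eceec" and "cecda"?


Comparing "eceec" and "cecda" position by position:
  Position 0: 'e' vs 'c' => DIFFER
  Position 1: 'c' vs 'e' => DIFFER
  Position 2: 'e' vs 'c' => DIFFER
  Position 3: 'e' vs 'd' => DIFFER
  Position 4: 'c' vs 'a' => DIFFER
Positions that differ: 5

5


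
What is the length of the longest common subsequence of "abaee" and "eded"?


LCS of "abaee" and "eded"
DP table:
           e    d    e    d
      0    0    0    0    0
  a   0    0    0    0    0
  b   0    0    0    0    0
  a   0    0    0    0    0
  e   0    1    1    1    1
  e   0    1    1    2    2
LCS length = dp[5][4] = 2

2
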